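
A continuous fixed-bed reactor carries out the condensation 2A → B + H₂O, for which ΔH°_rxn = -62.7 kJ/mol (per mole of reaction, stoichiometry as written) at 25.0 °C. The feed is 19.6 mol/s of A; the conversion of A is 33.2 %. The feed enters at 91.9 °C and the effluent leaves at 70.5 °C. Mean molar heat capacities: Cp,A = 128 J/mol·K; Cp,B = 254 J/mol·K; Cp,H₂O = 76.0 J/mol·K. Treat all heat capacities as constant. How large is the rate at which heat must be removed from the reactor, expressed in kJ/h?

Extent of reaction ξ = 0.332 × 19.6 / 2 = 3.2536 mol/s
Reaction term: ξ·ΔH°_rxn = 3.2536 × -62.7 = -204 kJ/s
Sensible, feed 91.9→25 °C: -167.84 kJ/s
Outlet flows (mol/s): A 13.093, B 3.2536, H₂O 3.2536
Sensible, products 25→70.5 °C: 125.11 kJ/s
Q = ΔH = -246.73 kJ/s = -246.73 kW
Heat removed = 888240 kJ/h

Q_out = 888000 kJ/h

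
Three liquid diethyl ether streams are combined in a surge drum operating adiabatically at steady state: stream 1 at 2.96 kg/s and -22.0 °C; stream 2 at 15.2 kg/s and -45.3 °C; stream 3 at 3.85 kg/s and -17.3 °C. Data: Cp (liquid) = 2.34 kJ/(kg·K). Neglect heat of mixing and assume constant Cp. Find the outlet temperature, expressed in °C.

T_out = -37.3 °C

No heat crosses the boundary, so H_out = H_in.
T_out = Σ ṁᵢCp,ᵢTᵢ / Σ ṁᵢCp,ᵢ
      = -1919.5 / 51.503 = -37.269 °C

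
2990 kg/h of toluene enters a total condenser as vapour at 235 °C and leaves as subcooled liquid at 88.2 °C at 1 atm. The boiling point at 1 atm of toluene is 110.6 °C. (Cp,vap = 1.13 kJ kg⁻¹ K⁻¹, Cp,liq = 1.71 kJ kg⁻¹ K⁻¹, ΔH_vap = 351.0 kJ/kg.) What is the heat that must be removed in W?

vapour 235→110.6 °C: -140.57 kJ/kg
condensation at 110.6 °C: -351 kJ/kg
liquid 110.6→88.2 °C: -38.304 kJ/kg
Δh = -140.57 + -351 + -38.304 = -529.88 kJ/kg
Q = ṁ·Δh = 2990 kg/h × -529.88 kJ/kg = -1.5843e+06 kJ/h
|Q| = 440.09 kW = 440090 W

Q_c = 440000 W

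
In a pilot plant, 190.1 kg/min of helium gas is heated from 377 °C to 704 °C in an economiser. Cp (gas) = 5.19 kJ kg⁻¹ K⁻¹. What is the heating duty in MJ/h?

Q = ṁ·Cp·ΔT = 190.1 × 5.19 × (704 − 377) = 322620 kJ/min
Converting: 322620 / 60 s = 5377.1 kW
Heating duty = 19357 MJ/h

Q = 19400 MJ/h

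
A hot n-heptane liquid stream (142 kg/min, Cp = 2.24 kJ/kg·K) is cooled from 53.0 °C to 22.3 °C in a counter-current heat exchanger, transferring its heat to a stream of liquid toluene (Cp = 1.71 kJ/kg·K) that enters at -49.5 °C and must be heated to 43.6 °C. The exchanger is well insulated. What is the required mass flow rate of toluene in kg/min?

Heat released by hot stream: Q = 142 × 2.24 × (53.0 − 22.3) = 9765.1 kJ/min
Energy balance on cold side (adiabatic exchanger): Q = ṁ_c·Cp_c·(T_c,out − T_c,in)
ṁ_c = 9765.1 / [1.71 × (43.6 − -49.5)] = 61.338 kg/min

ṁ_c = 61.3 kg/min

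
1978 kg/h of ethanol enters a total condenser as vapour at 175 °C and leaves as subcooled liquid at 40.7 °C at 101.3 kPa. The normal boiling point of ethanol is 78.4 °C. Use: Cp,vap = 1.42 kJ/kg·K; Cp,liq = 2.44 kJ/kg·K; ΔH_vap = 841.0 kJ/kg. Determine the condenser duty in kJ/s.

vapour 175→78.4 °C: -137.17 kJ/kg
condensation at 78.4 °C: -841 kJ/kg
liquid 78.4→40.7 °C: -91.988 kJ/kg
Δh = -137.17 + -841 + -91.988 = -1070.2 kJ/kg
Q = ṁ·Δh = 1978 kg/h × -1070.2 kJ/kg = -2.1168e+06 kJ/h
|Q| = 587.99 kW

Q_c = 588 kJ/s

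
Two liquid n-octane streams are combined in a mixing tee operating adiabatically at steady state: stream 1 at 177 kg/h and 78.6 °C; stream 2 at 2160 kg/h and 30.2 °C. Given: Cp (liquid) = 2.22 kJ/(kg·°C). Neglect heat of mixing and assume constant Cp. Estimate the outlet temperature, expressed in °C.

T_out = 33.9 °C

Adiabatic, steady state ⇒ Σ ṁᵢCp,ᵢ(T_out − Tᵢ) = 0
Σ ṁᵢCp,ᵢTᵢ = 177×2.22×78.6 + 2160×2.22×30.2 = 175700
Σ ṁᵢCp,ᵢ = 177×2.22 + 2160×2.22 = 5188.1
T_out = 175700 / 5188.1 = 33.866 °C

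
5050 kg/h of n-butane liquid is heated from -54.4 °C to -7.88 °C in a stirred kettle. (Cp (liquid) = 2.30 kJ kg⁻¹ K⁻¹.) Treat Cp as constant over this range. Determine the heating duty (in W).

Q = 150000 W

Q = ṁ·Cp·ΔT = 5050 × 2.30 × (-7.88 − -54.4) = 540330 kJ/h
Converting: 540330 / 3600 s = 150.09 kW
Heating duty = 150090 W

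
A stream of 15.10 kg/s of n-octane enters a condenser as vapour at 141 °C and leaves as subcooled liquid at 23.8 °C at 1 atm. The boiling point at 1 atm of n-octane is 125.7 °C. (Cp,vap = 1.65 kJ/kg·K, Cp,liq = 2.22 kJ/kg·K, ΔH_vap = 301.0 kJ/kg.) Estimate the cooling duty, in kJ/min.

Q_c = 501000 kJ/min

vapour 141→125.7 °C: -25.245 kJ/kg
condensation at 125.7 °C: -301 kJ/kg
liquid 125.7→23.8 °C: -226.22 kJ/kg
Δh = -25.245 + -301 + -226.22 = -552.46 kJ/kg
Q = ṁ·Δh = 15.10 kg/s × -552.46 kJ/kg = -8342.2 kJ/s
|Q| = 8342.2 kW = 500530 kJ/min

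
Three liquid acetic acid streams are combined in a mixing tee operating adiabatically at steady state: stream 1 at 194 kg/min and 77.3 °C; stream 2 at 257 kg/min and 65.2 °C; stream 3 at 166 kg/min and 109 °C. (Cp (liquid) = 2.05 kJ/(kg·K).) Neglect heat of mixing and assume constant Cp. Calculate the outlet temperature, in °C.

No heat crosses the boundary, so H_out = H_in.
T_out = Σ ṁᵢCp,ᵢTᵢ / Σ ṁᵢCp,ᵢ
      = 102190 / 1264.8 = 80.789 °C

T_out = 80.8 °C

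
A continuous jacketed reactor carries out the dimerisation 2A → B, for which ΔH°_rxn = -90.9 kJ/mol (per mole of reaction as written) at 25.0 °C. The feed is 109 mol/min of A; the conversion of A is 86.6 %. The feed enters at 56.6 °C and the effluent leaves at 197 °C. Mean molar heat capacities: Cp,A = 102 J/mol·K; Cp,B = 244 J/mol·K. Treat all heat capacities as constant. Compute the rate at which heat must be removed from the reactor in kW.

Extent of reaction ξ = 0.866 × 109 / 2 = 47.197 mol/min
Reaction term: ξ·ΔH°_rxn = 47.197 × -90.9 = -4290.2 kJ/min
Sensible, feed 56.6→25 °C: -351.33 kJ/min
Outlet flows (mol/min): A 14.606, B 47.197
Sensible, products 25→197 °C: 2237 kJ/min
Q = ΔH = -2404.5 kJ/min = -40.075 kW
Heat removed = 40.075 kW

Q_out = 40.1 kW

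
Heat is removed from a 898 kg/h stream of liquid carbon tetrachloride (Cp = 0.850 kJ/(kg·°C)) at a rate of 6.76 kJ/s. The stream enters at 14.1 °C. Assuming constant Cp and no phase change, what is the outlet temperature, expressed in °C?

T_out = -17.8 °C

Q = 6.76 kJ/s = 24336 kJ/h
ΔT = Q/(ṁ·Cp) = 24336/(898×0.850) = 31.883 K
T_out = 14.1 − 31.883 = -17.783 °C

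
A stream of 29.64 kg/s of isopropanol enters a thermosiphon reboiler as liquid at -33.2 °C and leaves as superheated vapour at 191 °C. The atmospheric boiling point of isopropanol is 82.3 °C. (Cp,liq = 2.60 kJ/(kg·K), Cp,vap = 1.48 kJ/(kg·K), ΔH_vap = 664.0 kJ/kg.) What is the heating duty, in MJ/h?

Q = 120000 MJ/h

liquid -33.2→82.3 °C: 300.3 kJ/kg
vaporisation at 82.3 °C: 664 kJ/kg
vapour 82.3→191 °C: 160.88 kJ/kg
Δh = 300.3 + 664 + 160.88 = 1125.2 kJ/kg
Q = ṁ·Δh = 29.64 kg/s × 1125.2 kJ/kg = 33350 kJ/s
|Q| = 33350 kW = 120060 MJ/h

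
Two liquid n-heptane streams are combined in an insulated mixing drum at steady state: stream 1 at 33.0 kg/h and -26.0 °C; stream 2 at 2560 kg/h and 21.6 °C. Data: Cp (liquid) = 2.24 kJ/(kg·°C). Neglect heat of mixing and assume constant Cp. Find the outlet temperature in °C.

Adiabatic, steady state ⇒ Σ ṁᵢCp,ᵢ(T_out − Tᵢ) = 0
T_out = Σ ṁᵢCp,ᵢTᵢ / Σ ṁᵢCp,ᵢ
      = 121940 / 5808.3 = 20.994 °C

T_out = 21.0 °C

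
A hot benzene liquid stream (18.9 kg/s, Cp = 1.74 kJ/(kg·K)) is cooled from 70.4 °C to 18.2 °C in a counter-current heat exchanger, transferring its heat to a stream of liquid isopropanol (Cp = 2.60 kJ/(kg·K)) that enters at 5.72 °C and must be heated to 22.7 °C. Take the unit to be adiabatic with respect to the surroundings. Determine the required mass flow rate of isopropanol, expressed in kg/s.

ṁ_c = 38.9 kg/s

Heat released by hot stream: Q = 18.9 × 1.74 × (70.4 − 18.2) = 1716.6 kJ/s
Energy balance on cold side (adiabatic exchanger): Q = ṁ_c·Cp_c·(T_c,out − T_c,in)
ṁ_c = 1716.6 / [2.60 × (22.7 − 5.72)] = 38.884 kg/s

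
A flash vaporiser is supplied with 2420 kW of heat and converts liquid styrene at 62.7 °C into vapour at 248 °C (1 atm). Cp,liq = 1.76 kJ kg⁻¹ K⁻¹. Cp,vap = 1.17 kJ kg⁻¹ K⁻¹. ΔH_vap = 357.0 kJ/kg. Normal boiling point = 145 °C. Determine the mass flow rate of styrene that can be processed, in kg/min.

Δh = 1.76×(145−62.7) + 357.0 + 1.17×(248−145) = 622.36 kJ/kg
Q = 2420 kW = 2420 kJ/s = 145200 kJ/min
ṁ = Q/Δh = 145200 / 622.36 = 233.31 kg/min

ṁ = 233 kg/min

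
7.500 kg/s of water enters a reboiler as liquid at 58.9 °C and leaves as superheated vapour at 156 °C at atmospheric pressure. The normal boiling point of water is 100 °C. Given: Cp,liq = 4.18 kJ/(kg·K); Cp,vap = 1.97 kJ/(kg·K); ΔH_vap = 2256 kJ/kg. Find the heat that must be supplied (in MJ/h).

liquid 58.9→100 °C: 171.8 kJ/kg
vaporisation at 100 °C: 2256 kJ/kg
vapour 100→156 °C: 110.32 kJ/kg
Δh = 171.8 + 2256 + 110.32 = 2538.1 kJ/kg
Q = ṁ·Δh = 7.500 kg/s × 2538.1 kJ/kg = 19036 kJ/s
|Q| = 19036 kW = 68529 MJ/h

Q = 68500 MJ/h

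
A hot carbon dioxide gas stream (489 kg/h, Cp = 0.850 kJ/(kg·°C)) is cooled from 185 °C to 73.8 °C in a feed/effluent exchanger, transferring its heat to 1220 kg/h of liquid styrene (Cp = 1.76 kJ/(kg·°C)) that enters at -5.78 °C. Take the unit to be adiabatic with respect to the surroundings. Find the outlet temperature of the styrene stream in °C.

T_c,out = 15.7 °C

Heat released by hot stream: Q = 489 × 0.850 × (185 − 73.8) = 46220 kJ/h
Energy balance on cold side (adiabatic exchanger): Q = ṁ_c·Cp_c·(T_c,out − T_c,in)
T_c,out = -5.78 + 46220/(1220 × 1.76) = 15.746 °C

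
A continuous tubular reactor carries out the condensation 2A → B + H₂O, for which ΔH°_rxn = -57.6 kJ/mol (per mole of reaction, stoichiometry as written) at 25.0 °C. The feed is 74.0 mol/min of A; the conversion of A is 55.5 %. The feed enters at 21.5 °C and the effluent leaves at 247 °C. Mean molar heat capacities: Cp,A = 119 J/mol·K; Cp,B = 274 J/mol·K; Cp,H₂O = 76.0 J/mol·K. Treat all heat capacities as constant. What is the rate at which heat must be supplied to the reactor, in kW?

Extent of reaction ξ = 0.555 × 74.0 / 2 = 20.535 mol/min
Reaction term: ξ·ΔH°_rxn = 20.535 × -57.6 = -1182.8 kJ/min
Sensible, feed 21.5→25 °C: 30.821 kJ/min
Outlet flows (mol/min): A 32.93, B 20.535, H₂O 20.535
Sensible, products 25→247 °C: 2465.5 kJ/min
Q = ΔH = 1313.5 kJ/min = 21.892 kW
Heat supplied = 21.892 kW

Q_in = 21.9 kW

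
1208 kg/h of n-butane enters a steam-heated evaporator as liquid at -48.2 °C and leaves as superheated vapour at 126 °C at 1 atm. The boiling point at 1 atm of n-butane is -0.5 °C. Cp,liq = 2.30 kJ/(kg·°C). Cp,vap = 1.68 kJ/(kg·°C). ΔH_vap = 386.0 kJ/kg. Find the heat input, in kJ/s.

liquid -48.2→-0.5 °C: 109.71 kJ/kg
vaporisation at -0.5 °C: 386 kJ/kg
vapour -0.5→126 °C: 212.52 kJ/kg
Δh = 109.71 + 386 + 212.52 = 708.23 kJ/kg
Q = ṁ·Δh = 1208 kg/h × 708.23 kJ/kg = 855540 kJ/h
|Q| = 237.65 kW

Q = 238 kJ/s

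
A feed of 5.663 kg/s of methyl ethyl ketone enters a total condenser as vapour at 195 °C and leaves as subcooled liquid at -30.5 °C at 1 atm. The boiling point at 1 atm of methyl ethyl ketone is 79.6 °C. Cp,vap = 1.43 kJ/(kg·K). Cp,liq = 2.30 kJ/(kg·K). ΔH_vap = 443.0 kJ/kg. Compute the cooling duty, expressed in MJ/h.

Q_c = 17600 MJ/h

vapour 195→79.6 °C: -165.02 kJ/kg
condensation at 79.6 °C: -443 kJ/kg
liquid 79.6→-30.5 °C: -253.23 kJ/kg
Δh = -165.02 + -443 + -253.23 = -861.25 kJ/kg
Q = ṁ·Δh = 5.663 kg/s × -861.25 kJ/kg = -4877.3 kJ/s
|Q| = 4877.3 kW = 17558 MJ/h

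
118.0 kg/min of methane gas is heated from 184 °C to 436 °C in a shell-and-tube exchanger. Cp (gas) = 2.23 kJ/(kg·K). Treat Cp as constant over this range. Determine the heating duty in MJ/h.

Q = ṁ·Cp·ΔT = 118.0 × 2.23 × (436 − 184) = 66311 kJ/min
Converting: 66311 / 60 s = 1105.2 kW
Heating duty = 3978.7 MJ/h

Q = 3980 MJ/h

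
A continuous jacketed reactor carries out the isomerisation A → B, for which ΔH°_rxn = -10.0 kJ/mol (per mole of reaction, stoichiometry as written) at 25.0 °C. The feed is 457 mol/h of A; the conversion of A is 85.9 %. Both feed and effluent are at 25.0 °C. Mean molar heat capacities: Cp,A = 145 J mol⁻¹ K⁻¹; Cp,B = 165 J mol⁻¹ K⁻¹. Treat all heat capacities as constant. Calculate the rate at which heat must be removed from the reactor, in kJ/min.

Extent of reaction ξ = 0.859 × 457 = 392.56 mol/h
Reaction term: ξ·ΔH°_rxn = 392.56 × -10.0 = -3925.6 kJ/h
Q = ΔH = -3925.6 kJ/h = -1.0905 kW
Heat removed = 65.427 kJ/min

Q_out = 65.4 kJ/min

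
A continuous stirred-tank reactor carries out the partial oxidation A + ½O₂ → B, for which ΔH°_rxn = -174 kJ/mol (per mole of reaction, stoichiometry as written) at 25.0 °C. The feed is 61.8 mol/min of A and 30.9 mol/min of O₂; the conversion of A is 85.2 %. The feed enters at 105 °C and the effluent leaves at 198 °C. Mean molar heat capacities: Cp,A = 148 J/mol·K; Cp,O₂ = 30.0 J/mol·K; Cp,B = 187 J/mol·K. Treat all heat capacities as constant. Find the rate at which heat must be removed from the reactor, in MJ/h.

Q_out = 480 MJ/h

Extent of reaction ξ = 0.852 × 61.8 = 52.654 mol/min
Reaction term: ξ·ΔH°_rxn = 52.654 × -174 = -9161.7 kJ/min
Sensible, feed 105→25 °C: -805.87 kJ/min
Outlet flows (mol/min): A 9.1464, O₂ 4.5732, B 52.654
Sensible, products 25→198 °C: 1961.3 kJ/min
Q = ΔH = -8006.3 kJ/min = -133.44 kW
Heat removed = 480.38 MJ/h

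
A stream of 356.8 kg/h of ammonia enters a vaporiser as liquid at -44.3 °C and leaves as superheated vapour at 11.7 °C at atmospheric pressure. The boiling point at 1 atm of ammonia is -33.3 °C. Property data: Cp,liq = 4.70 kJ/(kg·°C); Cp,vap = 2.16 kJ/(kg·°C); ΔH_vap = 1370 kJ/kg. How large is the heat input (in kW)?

liquid -44.3→-33.3 °C: 51.7 kJ/kg
vaporisation at -33.3 °C: 1370 kJ/kg
vapour -33.3→11.7 °C: 97.2 kJ/kg
Δh = 51.7 + 1370 + 97.2 = 1518.9 kJ/kg
Q = ṁ·Δh = 356.8 kg/h × 1518.9 kJ/kg = 541940 kJ/h
|Q| = 150.54 kW

Q = 151 kW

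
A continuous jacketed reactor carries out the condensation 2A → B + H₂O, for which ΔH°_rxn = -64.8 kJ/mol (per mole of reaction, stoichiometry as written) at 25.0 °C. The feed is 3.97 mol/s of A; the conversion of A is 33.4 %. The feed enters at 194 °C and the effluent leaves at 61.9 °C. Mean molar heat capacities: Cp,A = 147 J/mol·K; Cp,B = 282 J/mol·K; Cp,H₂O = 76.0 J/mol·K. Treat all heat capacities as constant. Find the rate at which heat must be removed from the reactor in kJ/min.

Extent of reaction ξ = 0.334 × 3.97 / 2 = 0.66299 mol/s
Reaction term: ξ·ΔH°_rxn = 0.66299 × -64.8 = -42.962 kJ/s
Sensible, feed 194→25 °C: -98.627 kJ/s
Outlet flows (mol/s): A 2.644, B 0.66299, H₂O 0.66299
Sensible, products 25→61.9 °C: 23.1 kJ/s
Q = ΔH = -118.49 kJ/s = -118.49 kW
Heat removed = 7109.3 kJ/min

Q_out = 7110 kJ/min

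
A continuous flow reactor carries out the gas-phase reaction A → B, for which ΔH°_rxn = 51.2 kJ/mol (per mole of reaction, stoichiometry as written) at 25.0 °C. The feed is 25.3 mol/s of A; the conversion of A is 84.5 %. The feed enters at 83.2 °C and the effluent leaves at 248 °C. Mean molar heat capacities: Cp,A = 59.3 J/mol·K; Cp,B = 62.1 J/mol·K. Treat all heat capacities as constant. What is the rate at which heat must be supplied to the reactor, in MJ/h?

Q_in = 4880 MJ/h

Extent of reaction ξ = 0.845 × 25.3 = 21.378 mol/s
Reaction term: ξ·ΔH°_rxn = 21.378 × 51.2 = 1094.6 kJ/s
Sensible, feed 83.2→25 °C: -87.317 kJ/s
Outlet flows (mol/s): A 3.9215, B 21.378
Sensible, products 25→248 °C: 347.91 kJ/s
Q = ΔH = 1355.2 kJ/s = 1355.2 kW
Heat supplied = 4878.6 MJ/h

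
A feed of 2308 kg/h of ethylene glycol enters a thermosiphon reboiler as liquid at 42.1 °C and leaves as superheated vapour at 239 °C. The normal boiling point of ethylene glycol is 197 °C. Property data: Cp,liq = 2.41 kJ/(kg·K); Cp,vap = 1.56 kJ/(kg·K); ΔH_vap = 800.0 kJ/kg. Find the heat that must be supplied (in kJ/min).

liquid 42.1→197 °C: 373.31 kJ/kg
vaporisation at 197 °C: 800 kJ/kg
vapour 197→239 °C: 65.52 kJ/kg
Δh = 373.31 + 800 + 65.52 = 1238.8 kJ/kg
Q = ṁ·Δh = 2308 kg/h × 1238.8 kJ/kg = 2.8592e+06 kJ/h
|Q| = 794.23 kW = 47654 kJ/min

Q = 47700 kJ/min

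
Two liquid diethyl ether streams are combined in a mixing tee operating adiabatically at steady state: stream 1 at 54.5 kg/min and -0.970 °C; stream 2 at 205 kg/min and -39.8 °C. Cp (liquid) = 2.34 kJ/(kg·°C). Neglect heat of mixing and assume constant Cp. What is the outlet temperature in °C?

T_out = -31.6 °C

Energy balance with Q = 0: Σ ṁᵢCp,ᵢ(T_out − Tᵢ) = 0
T_out = Σ ṁᵢCp,ᵢTᵢ / Σ ṁᵢCp,ᵢ
      = -19216 / 607.23 = -31.645 °C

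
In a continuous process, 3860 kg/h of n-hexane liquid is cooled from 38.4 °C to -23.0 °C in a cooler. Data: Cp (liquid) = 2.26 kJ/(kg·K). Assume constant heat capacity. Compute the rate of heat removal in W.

Q = ṁ·Cp·ΔT = 3860 × 2.26 × (-23.0 − 38.4) = -535630 kJ/h
Converting: 535630 / 3600 s = 148.79 kW
Cooling duty = 148790 W

Q_c = 149000 W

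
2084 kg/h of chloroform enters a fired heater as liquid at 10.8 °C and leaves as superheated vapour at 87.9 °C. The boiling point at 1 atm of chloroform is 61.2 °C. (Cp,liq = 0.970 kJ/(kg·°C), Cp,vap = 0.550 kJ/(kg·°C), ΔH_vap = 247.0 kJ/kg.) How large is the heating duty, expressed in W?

Q = 180000 W

liquid 10.8→61.2 °C: 48.888 kJ/kg
vaporisation at 61.2 °C: 247 kJ/kg
vapour 61.2→87.9 °C: 14.685 kJ/kg
Δh = 48.888 + 247 + 14.685 = 310.57 kJ/kg
Q = ṁ·Δh = 2084 kg/h × 310.57 kJ/kg = 647230 kJ/h
|Q| = 179.79 kW = 179790 W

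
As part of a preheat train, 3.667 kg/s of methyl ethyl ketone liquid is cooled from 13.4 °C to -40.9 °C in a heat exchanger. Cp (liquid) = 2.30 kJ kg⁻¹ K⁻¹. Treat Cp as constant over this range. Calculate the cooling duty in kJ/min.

Q_c = 27500 kJ/min

Q = ṁ·Cp·ΔT = 3.667 × 2.30 × (-40.9 − 13.4) = -457.97 kJ/s
Cooling duty = 27478 kJ/min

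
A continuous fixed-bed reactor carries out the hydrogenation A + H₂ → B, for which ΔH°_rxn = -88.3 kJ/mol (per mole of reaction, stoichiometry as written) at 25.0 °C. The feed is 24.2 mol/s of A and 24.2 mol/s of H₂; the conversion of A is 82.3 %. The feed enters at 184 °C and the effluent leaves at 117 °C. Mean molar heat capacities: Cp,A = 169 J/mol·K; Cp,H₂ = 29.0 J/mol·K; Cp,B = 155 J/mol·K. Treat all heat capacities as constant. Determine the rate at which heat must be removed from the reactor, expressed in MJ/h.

Q_out = 7770 MJ/h

Extent of reaction ξ = 0.823 × 24.2 = 19.917 mol/s
Reaction term: ξ·ΔH°_rxn = 19.917 × -88.3 = -1758.6 kJ/s
Sensible, feed 184→25 °C: -761.86 kJ/s
Outlet flows (mol/s): A 4.2834, H₂ 4.2834, B 19.917
Sensible, products 25→117 °C: 362.04 kJ/s
Q = ΔH = -2158.5 kJ/s = -2158.5 kW
Heat removed = 7770.5 MJ/h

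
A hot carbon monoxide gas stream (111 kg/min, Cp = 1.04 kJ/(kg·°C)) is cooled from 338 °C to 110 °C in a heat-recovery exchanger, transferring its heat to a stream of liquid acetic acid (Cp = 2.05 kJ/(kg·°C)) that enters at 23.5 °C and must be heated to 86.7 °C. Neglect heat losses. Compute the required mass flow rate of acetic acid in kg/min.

Heat released by hot stream: Q = 111 × 1.04 × (338 − 110) = 26320 kJ/min
Energy balance on cold side (adiabatic exchanger): Q = ṁ_c·Cp_c·(T_c,out − T_c,in)
ṁ_c = 26320 / [2.05 × (86.7 − 23.5)] = 203.15 kg/min

ṁ_c = 203 kg/min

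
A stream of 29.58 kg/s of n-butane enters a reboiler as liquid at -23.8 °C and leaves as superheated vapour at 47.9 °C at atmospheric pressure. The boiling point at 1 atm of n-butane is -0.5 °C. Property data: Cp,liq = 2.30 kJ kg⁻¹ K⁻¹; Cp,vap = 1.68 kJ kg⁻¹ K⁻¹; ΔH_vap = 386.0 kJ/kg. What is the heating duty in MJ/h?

Q = 55500 MJ/h

liquid -23.8→-0.5 °C: 53.59 kJ/kg
vaporisation at -0.5 °C: 386 kJ/kg
vapour -0.5→47.9 °C: 81.312 kJ/kg
Δh = 53.59 + 386 + 81.312 = 520.9 kJ/kg
Q = ṁ·Δh = 29.58 kg/s × 520.9 kJ/kg = 15408 kJ/s
|Q| = 15408 kW = 55470 MJ/h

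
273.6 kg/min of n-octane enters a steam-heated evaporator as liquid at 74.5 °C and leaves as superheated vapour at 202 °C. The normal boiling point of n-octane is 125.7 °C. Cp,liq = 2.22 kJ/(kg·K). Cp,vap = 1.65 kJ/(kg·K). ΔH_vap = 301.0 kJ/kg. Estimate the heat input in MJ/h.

liquid 74.5→125.7 °C: 113.66 kJ/kg
vaporisation at 125.7 °C: 301 kJ/kg
vapour 125.7→202 °C: 125.89 kJ/kg
Δh = 113.66 + 301 + 125.89 = 540.56 kJ/kg
Q = ṁ·Δh = 273.6 kg/min × 540.56 kJ/kg = 147900 kJ/min
|Q| = 2464.9 kW = 8873.8 MJ/h

Q = 8870 MJ/h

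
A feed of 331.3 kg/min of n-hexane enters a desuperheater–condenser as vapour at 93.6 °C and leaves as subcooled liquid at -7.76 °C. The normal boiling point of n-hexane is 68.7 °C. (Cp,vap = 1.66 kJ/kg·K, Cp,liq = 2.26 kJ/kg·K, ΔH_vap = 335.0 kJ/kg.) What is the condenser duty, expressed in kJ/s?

Q_c = 3030 kJ/s

vapour 93.6→68.7 °C: -41.334 kJ/kg
condensation at 68.7 °C: -335 kJ/kg
liquid 68.7→-7.76 °C: -172.8 kJ/kg
Δh = -41.334 + -335 + -172.8 = -549.13 kJ/kg
Q = ṁ·Δh = 331.3 kg/min × -549.13 kJ/kg = -181930 kJ/min
|Q| = 3032.1 kW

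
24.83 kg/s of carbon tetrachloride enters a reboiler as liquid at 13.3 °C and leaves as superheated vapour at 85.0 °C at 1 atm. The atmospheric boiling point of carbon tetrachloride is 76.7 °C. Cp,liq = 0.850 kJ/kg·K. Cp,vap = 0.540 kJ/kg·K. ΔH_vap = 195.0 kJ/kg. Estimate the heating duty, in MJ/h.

Q = 22600 MJ/h

liquid 13.3→76.7 °C: 53.89 kJ/kg
vaporisation at 76.7 °C: 195 kJ/kg
vapour 76.7→85.0 °C: 4.482 kJ/kg
Δh = 53.89 + 195 + 4.482 = 253.37 kJ/kg
Q = ṁ·Δh = 24.83 kg/s × 253.37 kJ/kg = 6291.2 kJ/s
|Q| = 6291.2 kW = 22648 MJ/h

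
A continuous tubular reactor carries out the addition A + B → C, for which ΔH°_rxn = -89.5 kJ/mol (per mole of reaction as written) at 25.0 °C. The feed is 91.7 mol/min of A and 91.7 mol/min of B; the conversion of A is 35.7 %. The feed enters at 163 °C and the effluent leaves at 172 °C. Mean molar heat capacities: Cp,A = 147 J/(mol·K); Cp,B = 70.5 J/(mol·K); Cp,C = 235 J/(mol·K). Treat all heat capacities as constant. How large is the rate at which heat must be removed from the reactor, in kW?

Q_out = 44.4 kW

Extent of reaction ξ = 0.357 × 91.7 = 32.737 mol/min
Reaction term: ξ·ΔH°_rxn = 32.737 × -89.5 = -2930 kJ/min
Sensible, feed 163→25 °C: -2752.4 kJ/min
Outlet flows (mol/min): A 58.963, B 58.963, C 32.737
Sensible, products 25→172 °C: 3016.1 kJ/min
Q = ΔH = -2666.2 kJ/min = -44.437 kW
Heat removed = 44.437 kW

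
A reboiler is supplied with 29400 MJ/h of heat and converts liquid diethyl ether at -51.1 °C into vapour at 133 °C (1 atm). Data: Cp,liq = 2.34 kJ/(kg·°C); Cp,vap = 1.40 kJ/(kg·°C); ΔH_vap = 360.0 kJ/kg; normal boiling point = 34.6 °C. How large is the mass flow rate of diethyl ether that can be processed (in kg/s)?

ṁ = 11.7 kg/s

Δh = 2.34×(34.6−-51.1) + 360.0 + 1.40×(133−34.6) = 698.3 kJ/kg
Q = 29400 MJ/h = 8166.7 kJ/s = 8166.7 kJ/s
ṁ = Q/Δh = 8166.7 / 698.3 = 11.695 kg/s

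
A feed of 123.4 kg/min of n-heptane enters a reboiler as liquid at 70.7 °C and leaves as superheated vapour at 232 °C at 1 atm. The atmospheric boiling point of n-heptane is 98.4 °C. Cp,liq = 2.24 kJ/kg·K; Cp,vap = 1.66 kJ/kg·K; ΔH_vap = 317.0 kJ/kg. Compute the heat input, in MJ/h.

Q = 4450 MJ/h

liquid 70.7→98.4 °C: 62.048 kJ/kg
vaporisation at 98.4 °C: 317 kJ/kg
vapour 98.4→232 °C: 221.78 kJ/kg
Δh = 62.048 + 317 + 221.78 = 600.82 kJ/kg
Q = ṁ·Δh = 123.4 kg/min × 600.82 kJ/kg = 74142 kJ/min
|Q| = 1235.7 kW = 4448.5 MJ/h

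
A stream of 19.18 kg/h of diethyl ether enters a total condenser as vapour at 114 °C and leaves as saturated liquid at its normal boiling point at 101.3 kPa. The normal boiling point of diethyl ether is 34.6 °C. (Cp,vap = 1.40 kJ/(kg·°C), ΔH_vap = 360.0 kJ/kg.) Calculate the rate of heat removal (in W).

Q_c = 2510 W

vapour 114→34.6 °C: -111.16 kJ/kg
condensation at 34.6 °C: -360 kJ/kg
Δh = -111.16 + -360 = -471.16 kJ/kg
Q = ṁ·Δh = 19.18 kg/h × -471.16 kJ/kg = -9036.8 kJ/h
|Q| = 2.5102 kW = 2510.2 W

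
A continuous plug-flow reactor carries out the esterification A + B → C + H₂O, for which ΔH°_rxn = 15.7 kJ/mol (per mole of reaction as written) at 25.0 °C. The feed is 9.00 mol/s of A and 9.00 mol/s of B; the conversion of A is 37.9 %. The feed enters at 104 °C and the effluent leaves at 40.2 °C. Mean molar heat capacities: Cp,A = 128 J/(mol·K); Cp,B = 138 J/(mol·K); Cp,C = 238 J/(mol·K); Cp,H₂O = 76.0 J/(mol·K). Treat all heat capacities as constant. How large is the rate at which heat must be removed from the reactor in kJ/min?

Q_out = 5800 kJ/min

Extent of reaction ξ = 0.379 × 9.00 = 3.411 mol/s
Reaction term: ξ·ΔH°_rxn = 3.411 × 15.7 = 53.553 kJ/s
Sensible, feed 104→25 °C: -189.13 kJ/s
Outlet flows (mol/s): A 5.589, B 5.589, C 3.411, H₂O 3.411
Sensible, products 25→40.2 °C: 38.877 kJ/s
Q = ΔH = -96.696 kJ/s = -96.696 kW
Heat removed = 5801.8 kJ/min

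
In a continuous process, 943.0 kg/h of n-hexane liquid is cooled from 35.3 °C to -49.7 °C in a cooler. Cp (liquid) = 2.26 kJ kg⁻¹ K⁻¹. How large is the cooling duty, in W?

Q_c = 50300 W

Q = ṁ·Cp·ΔT = 943.0 × 2.26 × (-49.7 − 35.3) = -181150 kJ/h
Converting: 181150 / 3600 s = 50.32 kW
Cooling duty = 50320 W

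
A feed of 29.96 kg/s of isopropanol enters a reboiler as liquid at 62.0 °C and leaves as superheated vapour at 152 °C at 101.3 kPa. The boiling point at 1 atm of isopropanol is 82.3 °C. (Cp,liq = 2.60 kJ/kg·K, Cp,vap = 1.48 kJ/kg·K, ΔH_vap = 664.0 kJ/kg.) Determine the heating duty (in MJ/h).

liquid 62.0→82.3 °C: 52.78 kJ/kg
vaporisation at 82.3 °C: 664 kJ/kg
vapour 82.3→152 °C: 103.16 kJ/kg
Δh = 52.78 + 664 + 103.16 = 819.94 kJ/kg
Q = ṁ·Δh = 29.96 kg/s × 819.94 kJ/kg = 24565 kJ/s
|Q| = 24565 kW = 88435 MJ/h

Q = 88400 MJ/h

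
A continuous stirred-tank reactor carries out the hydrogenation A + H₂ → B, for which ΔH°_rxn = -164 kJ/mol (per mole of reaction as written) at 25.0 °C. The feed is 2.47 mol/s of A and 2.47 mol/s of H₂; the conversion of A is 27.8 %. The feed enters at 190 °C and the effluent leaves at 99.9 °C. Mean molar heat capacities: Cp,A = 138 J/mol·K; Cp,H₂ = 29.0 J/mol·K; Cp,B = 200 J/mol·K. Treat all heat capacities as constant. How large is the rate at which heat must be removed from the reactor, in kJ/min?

Extent of reaction ξ = 0.278 × 2.47 = 0.68666 mol/s
Reaction term: ξ·ΔH°_rxn = 0.68666 × -164 = -112.61 kJ/s
Sensible, feed 190→25 °C: -68.061 kJ/s
Outlet flows (mol/s): A 1.7833, H₂ 1.7833, B 0.68666
Sensible, products 25→99.9 °C: 32.593 kJ/s
Q = ΔH = -148.08 kJ/s = -148.08 kW
Heat removed = 8884.8 kJ/min

Q_out = 8880 kJ/min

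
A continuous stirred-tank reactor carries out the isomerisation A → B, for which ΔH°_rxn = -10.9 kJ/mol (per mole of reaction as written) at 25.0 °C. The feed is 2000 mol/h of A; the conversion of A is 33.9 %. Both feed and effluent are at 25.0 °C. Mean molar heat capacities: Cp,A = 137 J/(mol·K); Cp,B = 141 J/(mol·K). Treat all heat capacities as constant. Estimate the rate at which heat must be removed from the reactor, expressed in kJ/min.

Q_out = 123 kJ/min

Extent of reaction ξ = 0.339 × 2000 = 678 mol/h
Reaction term: ξ·ΔH°_rxn = 678 × -10.9 = -7390.2 kJ/h
Q = ΔH = -7390.2 kJ/h = -2.0528 kW
Heat removed = 123.17 kJ/min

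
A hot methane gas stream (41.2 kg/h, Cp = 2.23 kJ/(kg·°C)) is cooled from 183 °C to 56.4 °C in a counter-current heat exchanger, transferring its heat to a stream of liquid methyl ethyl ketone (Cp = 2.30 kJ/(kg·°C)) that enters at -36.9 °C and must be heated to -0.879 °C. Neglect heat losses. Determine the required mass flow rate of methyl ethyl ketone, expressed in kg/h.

Heat released by hot stream: Q = 41.2 × 2.23 × (183 − 56.4) = 11632 kJ/h
Energy balance on cold side (adiabatic exchanger): Q = ṁ_c·Cp_c·(T_c,out − T_c,in)
ṁ_c = 11632 / [2.30 × (-0.879 − -36.9)] = 140.4 kg/h

ṁ_c = 140 kg/h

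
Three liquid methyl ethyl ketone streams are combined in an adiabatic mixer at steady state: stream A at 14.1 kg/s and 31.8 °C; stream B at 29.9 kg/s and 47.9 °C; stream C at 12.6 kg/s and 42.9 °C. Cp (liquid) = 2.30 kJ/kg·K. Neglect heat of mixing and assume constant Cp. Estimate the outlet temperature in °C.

Energy balance with Q = 0: Σ ṁᵢCp,ᵢ(T_out − Tᵢ) = 0
T_out = Σ ṁᵢCp,ᵢTᵢ / Σ ṁᵢCp,ᵢ
      = 5568.6 / 130.18 = 42.776 °C

T_out = 42.8 °C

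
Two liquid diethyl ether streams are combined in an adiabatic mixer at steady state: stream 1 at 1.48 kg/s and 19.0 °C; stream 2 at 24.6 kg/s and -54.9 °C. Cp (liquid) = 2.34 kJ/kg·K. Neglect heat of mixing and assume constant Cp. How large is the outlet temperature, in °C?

T_out = -50.7 °C

Energy balance with Q = 0: Σ ṁᵢCp,ᵢ(T_out − Tᵢ) = 0
T_out = Σ ṁᵢCp,ᵢTᵢ / Σ ṁᵢCp,ᵢ
      = -3094.5 / 61.027 = -50.706 °C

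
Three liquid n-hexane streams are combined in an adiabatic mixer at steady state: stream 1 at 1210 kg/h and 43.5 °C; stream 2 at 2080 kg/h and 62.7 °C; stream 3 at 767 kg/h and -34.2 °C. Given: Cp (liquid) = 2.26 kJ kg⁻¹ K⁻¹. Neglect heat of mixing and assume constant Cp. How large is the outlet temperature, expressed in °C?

Adiabatic, steady state ⇒ Σ ṁᵢCp,ᵢ(T_out − Tᵢ) = 0
T_out = Σ ṁᵢCp,ᵢTᵢ / Σ ṁᵢCp,ᵢ
      = 354410 / 9168.8 = 38.654 °C

T_out = 38.7 °C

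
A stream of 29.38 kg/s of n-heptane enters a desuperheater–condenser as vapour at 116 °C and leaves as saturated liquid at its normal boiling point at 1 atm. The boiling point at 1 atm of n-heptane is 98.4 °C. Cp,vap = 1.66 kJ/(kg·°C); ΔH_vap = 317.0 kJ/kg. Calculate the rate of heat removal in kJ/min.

vapour 116→98.4 °C: -29.216 kJ/kg
condensation at 98.4 °C: -317 kJ/kg
Δh = -29.216 + -317 = -346.22 kJ/kg
Q = ṁ·Δh = 29.38 kg/s × -346.22 kJ/kg = -10172 kJ/s
|Q| = 10172 kW = 610310 kJ/min

Q_c = 610000 kJ/min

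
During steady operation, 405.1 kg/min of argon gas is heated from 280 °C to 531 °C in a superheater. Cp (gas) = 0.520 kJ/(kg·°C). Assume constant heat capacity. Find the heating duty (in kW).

Q = ṁ·Cp·ΔT = 405.1 × 0.520 × (531 − 280) = 52874 kJ/min
Converting: 52874 / 60 s = 881.23 kW

Q = 881 kW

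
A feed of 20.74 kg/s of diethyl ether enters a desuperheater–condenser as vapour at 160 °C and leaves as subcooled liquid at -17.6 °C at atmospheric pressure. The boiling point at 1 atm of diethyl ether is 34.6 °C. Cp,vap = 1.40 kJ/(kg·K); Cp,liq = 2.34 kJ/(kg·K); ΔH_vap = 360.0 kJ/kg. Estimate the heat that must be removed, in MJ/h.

vapour 160→34.6 °C: -175.56 kJ/kg
condensation at 34.6 °C: -360 kJ/kg
liquid 34.6→-17.6 °C: -122.15 kJ/kg
Δh = -175.56 + -360 + -122.15 = -657.71 kJ/kg
Q = ṁ·Δh = 20.74 kg/s × -657.71 kJ/kg = -13641 kJ/s
|Q| = 13641 kW = 49107 MJ/h

Q_c = 49100 MJ/h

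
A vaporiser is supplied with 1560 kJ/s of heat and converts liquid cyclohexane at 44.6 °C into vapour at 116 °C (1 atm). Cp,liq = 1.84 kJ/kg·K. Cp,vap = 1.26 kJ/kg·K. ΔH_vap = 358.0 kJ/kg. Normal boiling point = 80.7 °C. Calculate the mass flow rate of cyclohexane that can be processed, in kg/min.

ṁ = 200 kg/min

Δh = 1.84×(80.7−44.6) + 358.0 + 1.26×(116−80.7) = 468.9 kJ/kg
Q = 1560 kJ/s = 1560 kJ/s = 93600 kJ/min
ṁ = Q/Δh = 93600 / 468.9 = 199.62 kg/min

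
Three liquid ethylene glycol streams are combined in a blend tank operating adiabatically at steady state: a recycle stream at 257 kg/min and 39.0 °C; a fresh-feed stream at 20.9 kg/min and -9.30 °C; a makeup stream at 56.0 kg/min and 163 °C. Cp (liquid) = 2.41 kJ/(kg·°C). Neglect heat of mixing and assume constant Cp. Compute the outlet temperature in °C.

No heat crosses the boundary, so H_out = H_in.
T_out = Σ ṁᵢCp,ᵢTᵢ / Σ ṁᵢCp,ᵢ
      = 45685 / 804.7 = 56.773 °C

T_out = 56.8 °C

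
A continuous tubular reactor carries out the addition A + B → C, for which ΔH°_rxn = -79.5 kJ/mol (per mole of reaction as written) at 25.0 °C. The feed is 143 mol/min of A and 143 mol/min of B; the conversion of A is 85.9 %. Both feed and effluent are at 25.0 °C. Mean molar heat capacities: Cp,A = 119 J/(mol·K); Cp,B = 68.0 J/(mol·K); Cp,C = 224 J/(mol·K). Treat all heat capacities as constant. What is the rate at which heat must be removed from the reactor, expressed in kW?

Q_out = 163 kW

Extent of reaction ξ = 0.859 × 143 = 122.84 mol/min
Reaction term: ξ·ΔH°_rxn = 122.84 × -79.5 = -9765.5 kJ/min
Q = ΔH = -9765.5 kJ/min = -162.76 kW
Heat removed = 162.76 kW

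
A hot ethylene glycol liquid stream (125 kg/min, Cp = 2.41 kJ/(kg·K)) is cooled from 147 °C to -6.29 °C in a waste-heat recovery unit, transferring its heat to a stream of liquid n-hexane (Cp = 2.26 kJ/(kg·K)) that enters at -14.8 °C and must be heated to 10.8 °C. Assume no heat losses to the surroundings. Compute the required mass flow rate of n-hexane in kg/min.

Heat released by hot stream: Q = 125 × 2.41 × (147 − -6.29) = 46179 kJ/min
Energy balance on cold side (adiabatic exchanger): Q = ṁ_c·Cp_c·(T_c,out − T_c,in)
ṁ_c = 46179 / [2.26 × (10.8 − -14.8)] = 798.16 kg/min

ṁ_c = 798 kg/min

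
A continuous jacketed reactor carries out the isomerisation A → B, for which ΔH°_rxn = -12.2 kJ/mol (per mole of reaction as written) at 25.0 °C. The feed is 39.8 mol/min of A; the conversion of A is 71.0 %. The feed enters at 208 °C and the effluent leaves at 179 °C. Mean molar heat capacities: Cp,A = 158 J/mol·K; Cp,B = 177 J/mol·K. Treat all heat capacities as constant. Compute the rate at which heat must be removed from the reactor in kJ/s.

Extent of reaction ξ = 0.710 × 39.8 = 28.258 mol/min
Reaction term: ξ·ΔH°_rxn = 28.258 × -12.2 = -344.75 kJ/min
Sensible, feed 208→25 °C: -1150.8 kJ/min
Outlet flows (mol/min): A 11.542, B 28.258
Sensible, products 25→179 °C: 1051.1 kJ/min
Q = ΔH = -444.43 kJ/min = -7.4071 kW
Heat removed = 7.4071 kJ/s

Q_out = 7.41 kJ/s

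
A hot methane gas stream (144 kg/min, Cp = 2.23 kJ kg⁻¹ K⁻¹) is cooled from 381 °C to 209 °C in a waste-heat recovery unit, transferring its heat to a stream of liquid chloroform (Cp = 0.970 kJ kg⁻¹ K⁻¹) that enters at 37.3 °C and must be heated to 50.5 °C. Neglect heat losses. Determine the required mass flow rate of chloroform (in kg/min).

Heat released by hot stream: Q = 144 × 2.23 × (381 − 209) = 55233 kJ/min
Energy balance on cold side (adiabatic exchanger): Q = ṁ_c·Cp_c·(T_c,out − T_c,in)
ṁ_c = 55233 / [0.970 × (50.5 − 37.3)] = 4313.7 kg/min

ṁ_c = 4310 kg/min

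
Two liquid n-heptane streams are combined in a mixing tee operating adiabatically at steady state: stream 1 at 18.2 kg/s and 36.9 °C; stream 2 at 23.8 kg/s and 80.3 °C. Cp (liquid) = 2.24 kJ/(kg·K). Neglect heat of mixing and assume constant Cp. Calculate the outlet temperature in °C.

T_out = 61.5 °C

Energy balance with Q = 0: Σ ṁᵢCp,ᵢ(T_out − Tᵢ) = 0
T_out = Σ ṁᵢCp,ᵢTᵢ / Σ ṁᵢCp,ᵢ
      = 5785.3 / 94.08 = 61.493 °C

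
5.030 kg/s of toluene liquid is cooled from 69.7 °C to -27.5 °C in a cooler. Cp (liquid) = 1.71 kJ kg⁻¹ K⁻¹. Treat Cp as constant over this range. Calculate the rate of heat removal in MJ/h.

Q = ṁ·Cp·ΔT = 5.030 × 1.71 × (-27.5 − 69.7) = -836.05 kJ/s
Cooling duty = 3009.8 MJ/h

Q_c = 3010 MJ/h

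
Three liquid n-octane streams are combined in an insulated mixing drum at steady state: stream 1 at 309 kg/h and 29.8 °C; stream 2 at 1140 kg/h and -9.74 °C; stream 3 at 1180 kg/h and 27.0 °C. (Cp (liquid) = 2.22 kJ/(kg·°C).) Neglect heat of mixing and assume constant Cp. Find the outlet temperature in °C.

No heat crosses the boundary, so H_out = H_in.
T_out = Σ ṁᵢCp,ᵢTᵢ / Σ ṁᵢCp,ᵢ
      = 66521 / 5836.4 = 11.398 °C

T_out = 11.4 °C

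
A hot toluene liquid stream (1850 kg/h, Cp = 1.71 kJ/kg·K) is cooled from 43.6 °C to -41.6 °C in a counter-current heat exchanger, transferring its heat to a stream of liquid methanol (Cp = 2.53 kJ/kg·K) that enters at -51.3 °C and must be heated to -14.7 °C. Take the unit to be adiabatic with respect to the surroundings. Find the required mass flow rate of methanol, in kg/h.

Heat released by hot stream: Q = 1850 × 1.71 × (43.6 − -41.6) = 269530 kJ/h
Energy balance on cold side (adiabatic exchanger): Q = ṁ_c·Cp_c·(T_c,out − T_c,in)
ṁ_c = 269530 / [2.53 × (-14.7 − -51.3)] = 2910.8 kg/h

ṁ_c = 2910 kg/h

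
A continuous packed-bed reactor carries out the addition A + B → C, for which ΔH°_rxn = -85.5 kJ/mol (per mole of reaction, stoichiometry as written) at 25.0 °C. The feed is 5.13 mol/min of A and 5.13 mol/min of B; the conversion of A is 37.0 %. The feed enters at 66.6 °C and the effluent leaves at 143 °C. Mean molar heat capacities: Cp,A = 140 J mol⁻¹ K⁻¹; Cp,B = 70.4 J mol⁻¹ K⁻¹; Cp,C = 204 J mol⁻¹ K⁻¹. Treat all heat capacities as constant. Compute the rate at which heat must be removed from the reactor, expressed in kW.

Q_out = 1.35 kW

Extent of reaction ξ = 0.370 × 5.13 = 1.8981 mol/min
Reaction term: ξ·ΔH°_rxn = 1.8981 × -85.5 = -162.29 kJ/min
Sensible, feed 66.6→25 °C: -44.901 kJ/min
Outlet flows (mol/min): A 3.2319, B 3.2319, C 1.8981
Sensible, products 25→143 °C: 125.93 kJ/min
Q = ΔH = -81.259 kJ/min = -1.3543 kW
Heat removed = 1.3543 kW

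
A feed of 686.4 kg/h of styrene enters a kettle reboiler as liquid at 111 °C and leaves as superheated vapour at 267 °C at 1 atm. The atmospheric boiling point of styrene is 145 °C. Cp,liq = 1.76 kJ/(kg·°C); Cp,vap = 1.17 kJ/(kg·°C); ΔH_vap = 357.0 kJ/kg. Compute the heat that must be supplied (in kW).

Q = 107 kW

liquid 111→145 °C: 59.84 kJ/kg
vaporisation at 145 °C: 357 kJ/kg
vapour 145→267 °C: 142.74 kJ/kg
Δh = 59.84 + 357 + 142.74 = 559.58 kJ/kg
Q = ṁ·Δh = 686.4 kg/h × 559.58 kJ/kg = 384100 kJ/h
|Q| = 106.69 kW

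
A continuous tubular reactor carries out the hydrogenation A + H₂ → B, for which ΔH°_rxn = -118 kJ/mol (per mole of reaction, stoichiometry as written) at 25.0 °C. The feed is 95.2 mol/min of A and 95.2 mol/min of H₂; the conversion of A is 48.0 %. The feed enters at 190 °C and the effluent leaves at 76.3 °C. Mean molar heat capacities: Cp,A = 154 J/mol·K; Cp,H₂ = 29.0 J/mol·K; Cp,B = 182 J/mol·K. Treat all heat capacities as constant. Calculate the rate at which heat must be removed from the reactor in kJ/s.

Q_out = 123 kJ/s

Extent of reaction ξ = 0.480 × 95.2 = 45.696 mol/min
Reaction term: ξ·ΔH°_rxn = 45.696 × -118 = -5392.1 kJ/min
Sensible, feed 190→25 °C: -2874.6 kJ/min
Outlet flows (mol/min): A 49.504, H₂ 49.504, B 45.696
Sensible, products 25→76.3 °C: 891.38 kJ/min
Q = ΔH = -7375.3 kJ/min = -122.92 kW
Heat removed = 122.92 kJ/s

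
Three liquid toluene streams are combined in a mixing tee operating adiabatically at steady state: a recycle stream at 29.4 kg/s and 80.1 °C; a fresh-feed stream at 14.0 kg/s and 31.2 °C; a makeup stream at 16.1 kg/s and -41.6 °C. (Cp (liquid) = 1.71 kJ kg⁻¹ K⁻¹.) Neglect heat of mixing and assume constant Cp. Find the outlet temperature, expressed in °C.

No heat crosses the boundary, so H_out = H_in.
T_out = Σ ṁᵢCp,ᵢTᵢ / Σ ṁᵢCp,ᵢ
      = 3628.6 / 101.74 = 35.664 °C

T_out = 35.7 °C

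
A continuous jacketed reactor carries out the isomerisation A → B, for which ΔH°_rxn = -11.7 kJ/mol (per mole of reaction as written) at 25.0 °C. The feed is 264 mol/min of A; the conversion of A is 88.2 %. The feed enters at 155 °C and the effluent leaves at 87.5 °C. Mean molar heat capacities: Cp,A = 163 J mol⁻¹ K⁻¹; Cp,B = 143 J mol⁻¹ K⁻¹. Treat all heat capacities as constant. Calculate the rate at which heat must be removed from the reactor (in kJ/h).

Extent of reaction ξ = 0.882 × 264 = 232.85 mol/min
Reaction term: ξ·ΔH°_rxn = 232.85 × -11.7 = -2724.3 kJ/min
Sensible, feed 155→25 °C: -5594.2 kJ/min
Outlet flows (mol/min): A 31.152, B 232.85
Sensible, products 25→87.5 °C: 2398.4 kJ/min
Q = ΔH = -5920 kJ/min = -98.667 kW
Heat removed = 355200 kJ/h

Q_out = 355000 kJ/h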